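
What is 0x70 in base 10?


70 hex = 112 decimal

112


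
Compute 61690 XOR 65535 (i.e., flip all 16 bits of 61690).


61690 ^ 65535 = 3845

3845


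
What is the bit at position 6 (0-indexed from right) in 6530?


0b1100110000010, position 6 = 0

0


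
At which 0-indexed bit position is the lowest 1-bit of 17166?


0b100001100001110. Lowest set bit at position 1

1


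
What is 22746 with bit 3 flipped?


22746 ^ (1 << 3) = 22746 ^ 8 = 22738

22738


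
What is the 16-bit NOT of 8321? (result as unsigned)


~0b10000010000001 = 0b1101111101111110 = 57214 (16-bit unsigned)

57214


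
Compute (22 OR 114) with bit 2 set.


Step 1: 22 | 114 = 118
Step 2: 118 | (1 << 2) = 118 | 4 = 118

118


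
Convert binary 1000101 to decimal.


1000101 in decimal = 69

69


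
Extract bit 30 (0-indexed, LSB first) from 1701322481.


0b1100101011010000001111011110001, position 30 = 1

1


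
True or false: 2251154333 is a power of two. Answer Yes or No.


0b10000110001011011110001110011101. Multiple bits set => No

No


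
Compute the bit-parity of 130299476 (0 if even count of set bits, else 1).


0b111110001000011011001010100 has 13 ones => parity 1

1


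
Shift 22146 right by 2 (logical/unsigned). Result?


0b101011010000010 >> 2 = 0b1010110100000 = 5536

5536


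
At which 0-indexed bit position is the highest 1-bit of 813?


0b1100101101. Highest set bit at position 9

9


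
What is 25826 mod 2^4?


25826 & 15 = 2

2


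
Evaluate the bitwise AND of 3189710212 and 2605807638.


0b10111110000111110001110110000100 & 0b10011011010100010111100000010110 = 0b10011010000100010001100000000100 = 2584811524

2584811524


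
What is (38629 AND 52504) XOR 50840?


Step 1: 38629 & 52504 = 33792
Step 2: 33792 ^ 50840 = 17048

17048


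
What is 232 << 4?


0b11101000 << 4 = 0b111010000000 = 3712

3712


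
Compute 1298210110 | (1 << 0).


1298210110 | (1 << 0) = 1298210110 | 1 = 1298210111

1298210111


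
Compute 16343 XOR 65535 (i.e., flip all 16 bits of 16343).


16343 ^ 65535 = 49192

49192


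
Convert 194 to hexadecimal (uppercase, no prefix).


194 = C2 hex

C2


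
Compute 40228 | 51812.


0b1001110100100100 | 0b1100101001100100 = 0b1101111101100100 = 57188

57188


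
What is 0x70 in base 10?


70 hex = 112 decimal

112


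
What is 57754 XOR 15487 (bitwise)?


0b1110000110011010 ^ 0b11110001111111 = 0b1101110111100101 = 56805

56805


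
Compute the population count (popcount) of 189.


0b10111101 has 6 set bits

6


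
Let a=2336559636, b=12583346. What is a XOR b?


2336559636 ^ 12583346 = 2340754342

2340754342


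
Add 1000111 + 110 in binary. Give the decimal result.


1000111 + 110 = 1001101 = 77

77


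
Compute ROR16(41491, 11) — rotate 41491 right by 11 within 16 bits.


Rotate 0b1010001000010011 right by 11 (16-bit) = 0b100001001110100 = 17012

17012


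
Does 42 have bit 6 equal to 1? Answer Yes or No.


0b101010, bit 6 = 0. No

No


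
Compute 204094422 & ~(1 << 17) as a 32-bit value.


204094422 & ~(1 << 17) = 203963350

203963350


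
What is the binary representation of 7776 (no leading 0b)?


7776 = 1111001100000 in binary

1111001100000


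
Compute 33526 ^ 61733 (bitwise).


0b1000001011110110 ^ 0b1111000100100101 = 0b111001111010011 = 29651

29651


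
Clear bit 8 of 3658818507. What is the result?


3658818507 & ~(1 << 8) = 3658818251

3658818251


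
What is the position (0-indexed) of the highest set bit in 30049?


0b111010101100001. Highest set bit at position 14

14


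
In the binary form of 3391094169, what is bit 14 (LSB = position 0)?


0b11001010000111111111110110011001, position 14 = 1

1


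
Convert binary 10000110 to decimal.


10000110 in decimal = 134

134


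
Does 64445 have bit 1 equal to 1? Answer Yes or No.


0b1111101110111101, bit 1 = 0. No

No


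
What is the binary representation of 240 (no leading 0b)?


240 = 11110000 in binary

11110000


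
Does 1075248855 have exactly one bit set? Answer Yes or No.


0b1000000000101101111111011010111. Multiple bits set => No

No


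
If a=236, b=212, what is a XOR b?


236 ^ 212 = 56

56


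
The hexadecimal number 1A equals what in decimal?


1A hex = 26 decimal

26


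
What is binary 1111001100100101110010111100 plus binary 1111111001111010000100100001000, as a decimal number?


1111001100100101110010111100 + 1111111001111010000100100001000 = 10001110011011110110010111000100 = 2389665220

2389665220


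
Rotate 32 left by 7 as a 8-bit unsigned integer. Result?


Rotate 0b100000 left by 7 (8-bit) = 0b10000 = 16

16


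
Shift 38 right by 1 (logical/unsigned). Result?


0b100110 >> 1 = 0b10011 = 19

19


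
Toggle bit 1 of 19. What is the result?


19 ^ (1 << 1) = 19 ^ 2 = 17

17


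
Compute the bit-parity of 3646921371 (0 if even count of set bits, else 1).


0b11011001010111111001101010011011 has 20 ones => parity 0

0


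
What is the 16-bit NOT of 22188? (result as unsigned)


~0b101011010101100 = 0b1010100101010011 = 43347 (16-bit unsigned)

43347


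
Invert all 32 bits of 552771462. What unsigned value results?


552771462 ^ 4294967295 = 3742195833

3742195833


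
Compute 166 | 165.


0b10100110 | 0b10100101 = 0b10100111 = 167

167


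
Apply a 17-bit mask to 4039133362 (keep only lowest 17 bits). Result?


4039133362 & 131071 = 18610

18610


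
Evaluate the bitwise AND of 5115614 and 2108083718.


0b10011100000111011011110 & 0b1111101101001101100111000000110 = 0b1100000111000000110 = 396806

396806


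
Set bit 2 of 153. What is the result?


153 | (1 << 2) = 153 | 4 = 157

157


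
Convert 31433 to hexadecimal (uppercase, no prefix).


31433 = 7AC9 hex

7AC9


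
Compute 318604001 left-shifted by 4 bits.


0b10010111111011000001011100001 << 4 = 0b100101111110110000010111000010000 = 5097664016

5097664016


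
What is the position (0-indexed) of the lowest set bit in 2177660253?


0b10000001110011000111010101011101. Lowest set bit at position 0

0


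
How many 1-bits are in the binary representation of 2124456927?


0b1111110101000001010001111011111 has 19 set bits

19


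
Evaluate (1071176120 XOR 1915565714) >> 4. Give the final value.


Step 1: 1071176120 ^ 1915565714 = 1307963178
Step 2: 1307963178 >> 4 = 81747698

81747698


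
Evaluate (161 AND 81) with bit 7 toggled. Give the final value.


Step 1: 161 & 81 = 1
Step 2: 1 ^ (1 << 7) = 1 ^ 128 = 129

129


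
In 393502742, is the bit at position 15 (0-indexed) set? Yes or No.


0b10111011101000110000000010110, bit 15 = 0. No

No


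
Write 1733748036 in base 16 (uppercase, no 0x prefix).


1733748036 = 6756E544 hex

6756E544


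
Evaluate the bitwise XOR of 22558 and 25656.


0b101100000011110 ^ 0b110010000111000 = 0b11110000100110 = 15398

15398


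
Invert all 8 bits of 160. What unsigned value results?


160 ^ 255 = 95

95


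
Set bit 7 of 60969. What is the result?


60969 | (1 << 7) = 60969 | 128 = 61097

61097


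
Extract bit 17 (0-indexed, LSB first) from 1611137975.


0b1100000000010000000001110110111, position 17 = 0

0


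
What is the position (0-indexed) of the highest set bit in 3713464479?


0b11011101010101101111100010011111. Highest set bit at position 31

31


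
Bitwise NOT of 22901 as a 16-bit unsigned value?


~0b101100101110101 = 0b1010011010001010 = 42634 (16-bit unsigned)

42634


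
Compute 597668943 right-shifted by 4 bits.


0b100011100111111011010001001111 >> 4 = 0b10001110011111101101000100 = 37354308

37354308


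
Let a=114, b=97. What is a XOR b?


114 ^ 97 = 19

19


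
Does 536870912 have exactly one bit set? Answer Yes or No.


0b100000000000000000000000000000. Only one bit set => Yes

Yes


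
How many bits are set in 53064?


0b1100111101001000 has 8 set bits

8


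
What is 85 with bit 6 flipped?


85 ^ (1 << 6) = 85 ^ 64 = 21

21


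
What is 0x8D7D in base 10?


8D7D hex = 36221 decimal

36221


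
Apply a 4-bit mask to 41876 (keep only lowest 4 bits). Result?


41876 & 15 = 4

4


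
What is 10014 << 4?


0b10011100011110 << 4 = 0b100111000111100000 = 160224

160224


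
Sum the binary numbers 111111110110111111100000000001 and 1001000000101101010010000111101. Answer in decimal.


111111110110111111100000000001 + 1001000000101101010010000111101 = 10000111111100101001110000111110 = 2280823870

2280823870


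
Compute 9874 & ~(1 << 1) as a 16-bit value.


9874 & ~(1 << 1) = 9872

9872


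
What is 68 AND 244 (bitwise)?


0b1000100 & 0b11110100 = 0b1000100 = 68

68


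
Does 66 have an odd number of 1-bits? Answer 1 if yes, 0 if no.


0b1000010 has 2 ones => parity 0

0


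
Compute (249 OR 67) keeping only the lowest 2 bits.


Step 1: 249 | 67 = 251
Step 2: 251 & 3 = 3

3


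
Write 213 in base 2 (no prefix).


213 = 11010101 in binary

11010101


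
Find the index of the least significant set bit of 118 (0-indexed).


0b1110110. Lowest set bit at position 1

1


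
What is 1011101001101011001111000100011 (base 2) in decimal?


1011101001101011001111000100011 in decimal = 1563794979

1563794979


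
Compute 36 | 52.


0b100100 | 0b110100 = 0b110100 = 52

52


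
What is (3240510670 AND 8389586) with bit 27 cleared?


Step 1: 3240510670 & 8389586 = 194
Step 2: 194 & ~(1 << 27) = 194

194


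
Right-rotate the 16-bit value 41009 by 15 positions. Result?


Rotate 0b1010000000110001 right by 15 (16-bit) = 0b100000001100011 = 16483

16483


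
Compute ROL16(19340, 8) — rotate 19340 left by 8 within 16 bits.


Rotate 0b100101110001100 left by 8 (16-bit) = 0b1000110001001011 = 35915

35915


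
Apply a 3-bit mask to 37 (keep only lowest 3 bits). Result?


37 & 7 = 5

5


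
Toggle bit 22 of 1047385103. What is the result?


1047385103 ^ (1 << 22) = 1047385103 ^ 4194304 = 1043190799

1043190799


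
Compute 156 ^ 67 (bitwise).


0b10011100 ^ 0b1000011 = 0b11011111 = 223

223


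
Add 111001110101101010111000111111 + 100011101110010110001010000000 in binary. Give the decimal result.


111001110101101010111000111111 + 100011101110010110001010000000 = 1011101100100000001000010111111 = 1569722559

1569722559


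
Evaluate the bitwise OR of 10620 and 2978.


0b10100101111100 | 0b101110100010 = 0b10101111111110 = 11262

11262


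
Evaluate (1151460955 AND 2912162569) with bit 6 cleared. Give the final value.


Step 1: 1151460955 & 2912162569 = 75497993
Step 2: 75497993 & ~(1 << 6) = 75497993

75497993


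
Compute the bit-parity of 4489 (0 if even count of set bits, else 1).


0b1000110001001 has 5 ones => parity 1

1


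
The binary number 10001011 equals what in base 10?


10001011 in decimal = 139

139


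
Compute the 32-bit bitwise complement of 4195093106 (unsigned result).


~0b11111010000011000000101001110010 = 0b101111100111111010110001101 = 99874189 (32-bit unsigned)

99874189


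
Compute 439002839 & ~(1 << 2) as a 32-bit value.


439002839 & ~(1 << 2) = 439002835

439002835


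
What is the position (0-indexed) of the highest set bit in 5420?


0b1010100101100. Highest set bit at position 12

12


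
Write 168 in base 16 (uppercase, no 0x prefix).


168 = A8 hex

A8


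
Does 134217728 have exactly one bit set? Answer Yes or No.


0b1000000000000000000000000000. Only one bit set => Yes

Yes


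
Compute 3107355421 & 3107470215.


0b10111001001101100111101100011101 & 0b10111001001110000011101110000111 = 0b10111001001100000011101100000101 = 3106945797

3106945797


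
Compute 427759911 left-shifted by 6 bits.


0b11001011111110001100100100111 << 6 = 0b11001011111110001100100100111000000 = 27376634304

27376634304


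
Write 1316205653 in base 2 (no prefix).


1316205653 = 1001110011100111011010001010101 in binary

1001110011100111011010001010101


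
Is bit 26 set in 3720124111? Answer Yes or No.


0b11011101101111001001011011001111, bit 26 = 1. Yes

Yes


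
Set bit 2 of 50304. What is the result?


50304 | (1 << 2) = 50304 | 4 = 50308

50308


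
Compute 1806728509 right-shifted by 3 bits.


0b1101011101100000111110100111101 >> 3 = 0b1101011101100000111110100111 = 225841063

225841063


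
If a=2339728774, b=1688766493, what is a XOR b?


2339728774 ^ 1688766493 = 4024296859

4024296859


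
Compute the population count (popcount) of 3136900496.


0b10111010111110010100110110010000 has 17 set bits

17


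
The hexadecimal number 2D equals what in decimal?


2D hex = 45 decimal

45


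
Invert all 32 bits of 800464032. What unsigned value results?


800464032 ^ 4294967295 = 3494503263

3494503263


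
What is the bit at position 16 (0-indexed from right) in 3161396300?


0b10111100011011110001010001001100, position 16 = 1

1


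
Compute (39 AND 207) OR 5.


Step 1: 39 & 207 = 7
Step 2: 7 | 5 = 7

7


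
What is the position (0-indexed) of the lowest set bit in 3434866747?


0b11001100101110111110100000111011. Lowest set bit at position 0

0


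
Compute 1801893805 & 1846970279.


0b1101011011001101011011110101101 & 0b1101110000101101000011110100111 = 0b1101010000001101000011110100101 = 1778812837

1778812837


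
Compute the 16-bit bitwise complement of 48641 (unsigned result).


~0b1011111000000001 = 0b100000111111110 = 16894 (16-bit unsigned)

16894


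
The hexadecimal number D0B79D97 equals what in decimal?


D0B79D97 hex = 3501694359 decimal

3501694359


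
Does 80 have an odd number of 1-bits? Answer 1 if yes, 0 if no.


0b1010000 has 2 ones => parity 0

0


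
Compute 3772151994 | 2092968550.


0b11100000110101100111100010111010 | 0b1111100110000000010101001100110 = 0b11111100110101100111101011111110 = 4241914622

4241914622


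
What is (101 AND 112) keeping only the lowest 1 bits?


Step 1: 101 & 112 = 96
Step 2: 96 & 1 = 0

0


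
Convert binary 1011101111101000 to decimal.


1011101111101000 in decimal = 48104

48104


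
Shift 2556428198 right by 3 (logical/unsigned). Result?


0b10011000010111111111111110100110 >> 3 = 0b10011000010111111111111110100 = 319553524

319553524


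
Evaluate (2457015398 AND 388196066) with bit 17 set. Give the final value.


Step 1: 2457015398 & 388196066 = 304284770
Step 2: 304284770 | (1 << 17) = 304284770 | 131072 = 304284770

304284770


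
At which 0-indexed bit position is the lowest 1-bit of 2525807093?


0b10010110100011001100000111110101. Lowest set bit at position 0

0


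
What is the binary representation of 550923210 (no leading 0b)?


550923210 = 100000110101100110101111001010 in binary

100000110101100110101111001010


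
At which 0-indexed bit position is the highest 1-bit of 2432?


0b100110000000. Highest set bit at position 11

11


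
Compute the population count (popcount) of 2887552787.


0b10101100000111001000111100010011 has 15 set bits

15


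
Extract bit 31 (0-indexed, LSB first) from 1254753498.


0b1001010110010100000010011011010, position 31 = 0

0


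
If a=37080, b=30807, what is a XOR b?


37080 ^ 30807 = 59535

59535


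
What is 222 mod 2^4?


222 & 15 = 14

14


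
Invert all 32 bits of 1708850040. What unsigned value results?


1708850040 ^ 4294967295 = 2586117255

2586117255


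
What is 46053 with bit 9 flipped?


46053 ^ (1 << 9) = 46053 ^ 512 = 45541

45541


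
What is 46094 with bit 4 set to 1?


46094 | (1 << 4) = 46094 | 16 = 46110

46110


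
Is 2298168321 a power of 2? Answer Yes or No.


0b10001000111110110100010000000001. Multiple bits set => No

No


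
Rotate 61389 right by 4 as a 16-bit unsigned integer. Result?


Rotate 0b1110111111001101 right by 4 (16-bit) = 0b1101111011111100 = 57084

57084


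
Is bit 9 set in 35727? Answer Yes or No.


0b1000101110001111, bit 9 = 1. Yes

Yes


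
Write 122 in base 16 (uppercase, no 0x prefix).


122 = 7A hex

7A


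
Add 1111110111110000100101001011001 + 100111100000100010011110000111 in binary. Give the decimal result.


1111110111110000100101001011001 + 100111100000100010011110000111 = 10100110011110100111000111100000 = 2793042400

2793042400


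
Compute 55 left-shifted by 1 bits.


0b110111 << 1 = 0b1101110 = 110

110


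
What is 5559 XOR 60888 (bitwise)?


0b1010110110111 ^ 0b1110110111011000 = 0b1111100001101111 = 63599

63599


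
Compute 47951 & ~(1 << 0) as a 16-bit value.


47951 & ~(1 << 0) = 47950

47950


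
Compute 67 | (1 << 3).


67 | (1 << 3) = 67 | 8 = 75

75


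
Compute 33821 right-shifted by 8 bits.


0b1000010000011101 >> 8 = 0b10000100 = 132

132


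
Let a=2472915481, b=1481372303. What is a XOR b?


2472915481 ^ 1481372303 = 3408806038

3408806038


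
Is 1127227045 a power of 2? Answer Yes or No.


0b1000011001100000001111010100101. Multiple bits set => No

No


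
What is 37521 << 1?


0b1001001010010001 << 1 = 0b10010010100100010 = 75042

75042


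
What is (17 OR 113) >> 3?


Step 1: 17 | 113 = 113
Step 2: 113 >> 3 = 14

14


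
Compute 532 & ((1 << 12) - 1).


532 & 4095 = 532

532


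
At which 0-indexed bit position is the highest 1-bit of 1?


0b1. Highest set bit at position 0

0


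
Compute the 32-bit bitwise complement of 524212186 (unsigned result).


~0b11111001111101101011111011010 = 0b11100000110000010010100000100101 = 3770755109 (32-bit unsigned)

3770755109


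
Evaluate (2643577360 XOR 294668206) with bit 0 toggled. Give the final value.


Step 1: 2643577360 ^ 294668206 = 2348912062
Step 2: 2348912062 ^ (1 << 0) = 2348912062 ^ 1 = 2348912063

2348912063


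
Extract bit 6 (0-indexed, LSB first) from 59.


0b111011, position 6 = 0

0


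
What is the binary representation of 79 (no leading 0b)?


79 = 1001111 in binary

1001111


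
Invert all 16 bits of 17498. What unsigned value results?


17498 ^ 65535 = 48037

48037


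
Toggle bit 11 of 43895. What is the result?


43895 ^ (1 << 11) = 43895 ^ 2048 = 41847

41847


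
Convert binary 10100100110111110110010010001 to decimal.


10100100110111110110010010001 in decimal = 345762961

345762961


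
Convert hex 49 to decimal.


49 hex = 73 decimal

73


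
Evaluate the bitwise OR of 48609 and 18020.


0b1011110111100001 | 0b100011001100100 = 0b1111111111100101 = 65509

65509


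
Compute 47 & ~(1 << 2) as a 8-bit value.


47 & ~(1 << 2) = 43

43


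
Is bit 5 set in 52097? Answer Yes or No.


0b1100101110000001, bit 5 = 0. No

No


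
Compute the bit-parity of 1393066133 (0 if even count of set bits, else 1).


0b1010011000010001000000010010101 has 10 ones => parity 0

0


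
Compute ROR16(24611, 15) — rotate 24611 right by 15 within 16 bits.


Rotate 0b110000000100011 right by 15 (16-bit) = 0b1100000001000110 = 49222

49222


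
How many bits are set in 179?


0b10110011 has 5 set bits

5


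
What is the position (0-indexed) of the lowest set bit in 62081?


0b1111001010000001. Lowest set bit at position 0

0


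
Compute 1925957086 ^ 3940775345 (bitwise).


0b1110010110010111100010111011110 ^ 0b11101010111000110111010110110001 = 0b10011000001010001011000001101111 = 2552803439

2552803439


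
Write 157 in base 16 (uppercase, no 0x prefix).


157 = 9D hex

9D


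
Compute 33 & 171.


0b100001 & 0b10101011 = 0b100001 = 33

33


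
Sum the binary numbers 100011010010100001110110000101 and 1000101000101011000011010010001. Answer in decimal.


100011010010100001110110000101 + 1000101000101011000011010010001 = 1101000010111111010010000010110 = 1751098390

1751098390


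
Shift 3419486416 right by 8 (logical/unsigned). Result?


0b11001011110100010011100011010000 >> 8 = 0b110010111101000100111000 = 13357368

13357368


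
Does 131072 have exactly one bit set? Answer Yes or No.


0b100000000000000000. Only one bit set => Yes

Yes


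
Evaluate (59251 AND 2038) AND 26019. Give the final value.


Step 1: 59251 & 2038 = 1906
Step 2: 1906 & 26019 = 1314

1314


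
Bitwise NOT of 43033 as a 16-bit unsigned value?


~0b1010100000011001 = 0b101011111100110 = 22502 (16-bit unsigned)

22502


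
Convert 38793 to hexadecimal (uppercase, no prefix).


38793 = 9789 hex

9789


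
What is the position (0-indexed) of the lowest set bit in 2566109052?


0b10011000111100111011011101111100. Lowest set bit at position 2

2


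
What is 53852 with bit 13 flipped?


53852 ^ (1 << 13) = 53852 ^ 8192 = 62044

62044


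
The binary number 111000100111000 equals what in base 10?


111000100111000 in decimal = 28984

28984


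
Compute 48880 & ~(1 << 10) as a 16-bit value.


48880 & ~(1 << 10) = 47856

47856


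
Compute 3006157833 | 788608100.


0b10110011001011100101010000001001 | 0b101111000000010011010001100100 = 0b10111111001011110111010001101101 = 3207558253

3207558253


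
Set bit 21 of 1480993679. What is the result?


1480993679 | (1 << 21) = 1480993679 | 2097152 = 1483090831

1483090831


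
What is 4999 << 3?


0b1001110000111 << 3 = 0b1001110000111000 = 39992

39992


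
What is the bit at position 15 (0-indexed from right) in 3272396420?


0b11000011000011001100111010000100, position 15 = 1

1


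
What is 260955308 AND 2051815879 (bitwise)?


0b1111100011011101110010101100 & 0b1111010010011000011100111000111 = 0b1010000011000001100010000100 = 168564868

168564868


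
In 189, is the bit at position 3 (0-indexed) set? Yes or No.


0b10111101, bit 3 = 1. Yes

Yes


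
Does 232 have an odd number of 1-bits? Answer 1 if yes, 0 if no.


0b11101000 has 4 ones => parity 0

0


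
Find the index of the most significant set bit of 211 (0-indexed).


0b11010011. Highest set bit at position 7

7


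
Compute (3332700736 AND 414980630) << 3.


Step 1: 3332700736 & 414980630 = 10754560
Step 2: 10754560 << 3 = 86036480

86036480


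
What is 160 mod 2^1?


160 & 1 = 0

0


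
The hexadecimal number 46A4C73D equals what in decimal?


46A4C73D hex = 1185204029 decimal

1185204029


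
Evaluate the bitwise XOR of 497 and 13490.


0b111110001 ^ 0b11010010110010 = 0b11010101000011 = 13635

13635


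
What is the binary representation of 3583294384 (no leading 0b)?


3583294384 = 11010101100101001011101110110000 in binary

11010101100101001011101110110000


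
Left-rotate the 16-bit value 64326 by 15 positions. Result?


Rotate 0b1111101101000110 left by 15 (16-bit) = 0b111110110100011 = 32163

32163


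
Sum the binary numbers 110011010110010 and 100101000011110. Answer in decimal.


110011010110010 + 100101000011110 = 1011000011010000 = 45264

45264


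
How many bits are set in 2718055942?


0b10100010000000100011111000000110 has 11 set bits

11


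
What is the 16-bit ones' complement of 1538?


1538 ^ 65535 = 63997

63997


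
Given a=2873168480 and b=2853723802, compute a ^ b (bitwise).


2873168480 ^ 2853723802 = 22629626

22629626


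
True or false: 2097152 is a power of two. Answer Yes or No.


0b1000000000000000000000. Only one bit set => Yes

Yes


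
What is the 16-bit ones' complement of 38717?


38717 ^ 65535 = 26818

26818


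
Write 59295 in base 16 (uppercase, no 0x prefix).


59295 = E79F hex

E79F


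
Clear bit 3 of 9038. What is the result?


9038 & ~(1 << 3) = 9030

9030


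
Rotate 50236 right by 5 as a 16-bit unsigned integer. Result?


Rotate 0b1100010000111100 right by 5 (16-bit) = 0b1110011000100001 = 58913

58913


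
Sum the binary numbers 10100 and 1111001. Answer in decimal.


10100 + 1111001 = 10001101 = 141

141


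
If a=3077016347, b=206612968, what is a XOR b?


3077016347 ^ 206612968 = 3140952819

3140952819


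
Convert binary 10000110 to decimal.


10000110 in decimal = 134

134


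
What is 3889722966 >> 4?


0b11100111110110000111011001010110 >> 4 = 0b1110011111011000011101100101 = 243107685

243107685


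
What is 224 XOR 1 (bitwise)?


0b11100000 ^ 0b1 = 0b11100001 = 225

225


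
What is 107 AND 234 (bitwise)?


0b1101011 & 0b11101010 = 0b1101010 = 106

106


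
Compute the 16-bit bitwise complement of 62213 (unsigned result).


~0b1111001100000101 = 0b110011111010 = 3322 (16-bit unsigned)

3322


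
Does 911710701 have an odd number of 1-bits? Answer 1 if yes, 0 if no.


0b110110010101111001100111101101 has 19 ones => parity 1

1


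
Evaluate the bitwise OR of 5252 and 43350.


0b1010010000100 | 0b1010100101010110 = 0b1011110111010110 = 48598

48598


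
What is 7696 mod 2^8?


7696 & 255 = 16

16


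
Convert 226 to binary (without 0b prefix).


226 = 11100010 in binary

11100010


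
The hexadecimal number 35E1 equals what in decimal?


35E1 hex = 13793 decimal

13793


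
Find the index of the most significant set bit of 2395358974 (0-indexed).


0b10001110110001100100011011111110. Highest set bit at position 31

31


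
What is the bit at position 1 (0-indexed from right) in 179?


0b10110011, position 1 = 1

1


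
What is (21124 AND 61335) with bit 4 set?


Step 1: 21124 & 61335 = 17028
Step 2: 17028 | (1 << 4) = 17028 | 16 = 17044

17044


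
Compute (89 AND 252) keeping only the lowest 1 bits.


Step 1: 89 & 252 = 88
Step 2: 88 & 1 = 0

0


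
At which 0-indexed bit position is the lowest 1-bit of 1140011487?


0b1000011111100110011000111011111. Lowest set bit at position 0

0


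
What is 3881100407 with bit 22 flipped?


3881100407 ^ (1 << 22) = 3881100407 ^ 4194304 = 3876906103

3876906103


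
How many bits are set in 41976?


0b1010001111111000 has 9 set bits

9


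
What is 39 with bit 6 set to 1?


39 | (1 << 6) = 39 | 64 = 103

103


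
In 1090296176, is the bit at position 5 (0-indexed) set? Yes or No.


0b1000000111111001001100101110000, bit 5 = 1. Yes

Yes


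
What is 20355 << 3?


0b100111110000011 << 3 = 0b100111110000011000 = 162840

162840


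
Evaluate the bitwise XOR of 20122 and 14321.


0b100111010011010 ^ 0b11011111110001 = 0b111100101101011 = 31083

31083


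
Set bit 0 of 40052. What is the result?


40052 | (1 << 0) = 40052 | 1 = 40053

40053


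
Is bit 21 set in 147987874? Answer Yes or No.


0b1000110100100001110110100010, bit 21 = 0. No

No


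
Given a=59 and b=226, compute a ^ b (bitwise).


59 ^ 226 = 217

217


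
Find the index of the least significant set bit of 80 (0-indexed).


0b1010000. Lowest set bit at position 4

4


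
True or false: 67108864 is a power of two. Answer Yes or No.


0b100000000000000000000000000. Only one bit set => Yes

Yes


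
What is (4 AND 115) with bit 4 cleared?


Step 1: 4 & 115 = 0
Step 2: 0 & ~(1 << 4) = 0

0


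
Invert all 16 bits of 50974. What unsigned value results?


50974 ^ 65535 = 14561

14561


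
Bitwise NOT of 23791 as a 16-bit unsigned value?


~0b101110011101111 = 0b1010001100010000 = 41744 (16-bit unsigned)

41744


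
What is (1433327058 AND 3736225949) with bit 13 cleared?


Step 1: 1433327058 & 3736225949 = 1411530896
Step 2: 1411530896 & ~(1 << 13) = 1411530896

1411530896


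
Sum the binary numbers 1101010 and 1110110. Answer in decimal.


1101010 + 1110110 = 11100000 = 224

224


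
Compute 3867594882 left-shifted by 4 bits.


0b11100110100001101101000010000010 << 4 = 0b111001101000011011010000100000100000 = 61881518112

61881518112


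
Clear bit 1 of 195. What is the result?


195 & ~(1 << 1) = 193

193


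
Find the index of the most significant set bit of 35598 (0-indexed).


0b1000101100001110. Highest set bit at position 15

15


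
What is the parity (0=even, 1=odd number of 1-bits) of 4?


0b100 has 1 ones => parity 1

1


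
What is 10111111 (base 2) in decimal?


10111111 in decimal = 191

191


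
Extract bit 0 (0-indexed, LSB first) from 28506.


0b110111101011010, position 0 = 0

0


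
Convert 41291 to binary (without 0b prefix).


41291 = 1010000101001011 in binary

1010000101001011


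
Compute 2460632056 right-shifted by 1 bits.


0b10010010101010100100001111111000 >> 1 = 0b1001001010101010010000111111100 = 1230316028

1230316028


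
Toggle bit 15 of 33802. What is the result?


33802 ^ (1 << 15) = 33802 ^ 32768 = 1034

1034


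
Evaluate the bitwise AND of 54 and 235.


0b110110 & 0b11101011 = 0b100010 = 34

34


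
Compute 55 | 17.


0b110111 | 0b10001 = 0b110111 = 55

55


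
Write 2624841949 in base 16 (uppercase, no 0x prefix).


2624841949 = 9C73E8DD hex

9C73E8DD


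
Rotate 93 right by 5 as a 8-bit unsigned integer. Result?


Rotate 0b1011101 right by 5 (8-bit) = 0b11101010 = 234

234


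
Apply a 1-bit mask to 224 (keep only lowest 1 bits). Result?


224 & 1 = 0

0


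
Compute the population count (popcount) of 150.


0b10010110 has 4 set bits

4


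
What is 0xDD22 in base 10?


DD22 hex = 56610 decimal

56610


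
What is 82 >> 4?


0b1010010 >> 4 = 0b101 = 5

5


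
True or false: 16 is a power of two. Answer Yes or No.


0b10000. Only one bit set => Yes

Yes


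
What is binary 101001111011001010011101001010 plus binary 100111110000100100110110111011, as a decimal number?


101001111011001010011101001010 + 100111110000100100110110111011 = 1010001101011101111010100000101 = 1370420485

1370420485


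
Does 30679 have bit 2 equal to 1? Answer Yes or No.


0b111011111010111, bit 2 = 1. Yes

Yes


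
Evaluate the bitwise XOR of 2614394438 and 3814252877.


0b10011011110101000111111001000110 ^ 0b11100011010110001110000101001101 = 0b1111000100011001001111100001011 = 2022481675

2022481675


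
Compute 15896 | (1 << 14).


15896 | (1 << 14) = 15896 | 16384 = 32280

32280


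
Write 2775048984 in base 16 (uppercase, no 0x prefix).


2775048984 = A567E318 hex

A567E318


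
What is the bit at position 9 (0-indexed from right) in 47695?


0b1011101001001111, position 9 = 1

1


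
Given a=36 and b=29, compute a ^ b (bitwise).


36 ^ 29 = 57

57


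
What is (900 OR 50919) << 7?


Step 1: 900 | 50919 = 51175
Step 2: 51175 << 7 = 6550400

6550400


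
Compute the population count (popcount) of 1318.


0b10100100110 has 5 set bits

5


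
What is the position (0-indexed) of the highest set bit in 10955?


0b10101011001011. Highest set bit at position 13

13


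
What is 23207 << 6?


0b101101010100111 << 6 = 0b101101010100111000000 = 1485248

1485248


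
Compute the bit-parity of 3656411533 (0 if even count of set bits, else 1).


0b11011001111100000110100110001101 has 17 ones => parity 1

1


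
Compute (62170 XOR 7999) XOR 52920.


Step 1: 62170 ^ 7999 = 60901
Step 2: 60901 ^ 52920 = 9053

9053


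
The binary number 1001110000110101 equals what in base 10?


1001110000110101 in decimal = 39989

39989


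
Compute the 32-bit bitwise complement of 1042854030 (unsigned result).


~0b111110001010001011000010001110 = 0b11000001110101110100111101110001 = 3252113265 (32-bit unsigned)

3252113265


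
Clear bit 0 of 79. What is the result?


79 & ~(1 << 0) = 78

78


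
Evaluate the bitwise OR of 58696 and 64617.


0b1110010101001000 | 0b1111110001101001 = 0b1111110101101001 = 64873

64873


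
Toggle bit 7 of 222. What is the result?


222 ^ (1 << 7) = 222 ^ 128 = 94

94


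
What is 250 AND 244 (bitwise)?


0b11111010 & 0b11110100 = 0b11110000 = 240

240


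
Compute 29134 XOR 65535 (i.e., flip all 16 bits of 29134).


29134 ^ 65535 = 36401

36401


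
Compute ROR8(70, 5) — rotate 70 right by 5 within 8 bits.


Rotate 0b1000110 right by 5 (8-bit) = 0b110010 = 50

50


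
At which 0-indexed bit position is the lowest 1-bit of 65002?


0b1111110111101010. Lowest set bit at position 1

1


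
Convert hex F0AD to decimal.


F0AD hex = 61613 decimal

61613


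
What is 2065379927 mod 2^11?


2065379927 & 2047 = 599

599


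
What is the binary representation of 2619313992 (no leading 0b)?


2619313992 = 10011100000111111000111101001000 in binary

10011100000111111000111101001000


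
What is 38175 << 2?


0b1001010100011111 << 2 = 0b100101010001111100 = 152700

152700


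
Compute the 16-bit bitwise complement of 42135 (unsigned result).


~0b1010010010010111 = 0b101101101101000 = 23400 (16-bit unsigned)

23400


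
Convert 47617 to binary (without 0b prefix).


47617 = 1011101000000001 in binary

1011101000000001


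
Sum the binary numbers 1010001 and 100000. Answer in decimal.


1010001 + 100000 = 1110001 = 113

113


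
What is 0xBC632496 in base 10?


BC632496 hex = 3160614038 decimal

3160614038


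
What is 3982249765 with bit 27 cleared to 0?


3982249765 & ~(1 << 27) = 3848032037

3848032037


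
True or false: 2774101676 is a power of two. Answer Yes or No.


0b10100101010110010110111010101100. Multiple bits set => No

No


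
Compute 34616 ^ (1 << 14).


34616 ^ (1 << 14) = 34616 ^ 16384 = 51000

51000


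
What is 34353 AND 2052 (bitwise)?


0b1000011000110001 & 0b100000000100 = 0b0 = 0

0


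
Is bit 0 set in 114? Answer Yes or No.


0b1110010, bit 0 = 0. No

No


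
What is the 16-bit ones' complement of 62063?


62063 ^ 65535 = 3472

3472


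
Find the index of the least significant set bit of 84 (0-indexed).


0b1010100. Lowest set bit at position 2

2


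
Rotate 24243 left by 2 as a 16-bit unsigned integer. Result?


Rotate 0b101111010110011 left by 2 (16-bit) = 0b111101011001101 = 31437

31437


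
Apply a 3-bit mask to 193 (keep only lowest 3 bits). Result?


193 & 7 = 1

1


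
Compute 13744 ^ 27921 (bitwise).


0b11010110110000 ^ 0b110110100010001 = 0b101100010100001 = 22689

22689


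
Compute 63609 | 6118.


0b1111100001111001 | 0b1011111100110 = 0b1111111111111111 = 65535

65535


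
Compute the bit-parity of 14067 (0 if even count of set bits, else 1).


0b11011011110011 has 10 ones => parity 0

0


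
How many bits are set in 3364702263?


0b11001000100011010100100000110111 has 14 set bits

14


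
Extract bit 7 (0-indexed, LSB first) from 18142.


0b100011011011110, position 7 = 1

1


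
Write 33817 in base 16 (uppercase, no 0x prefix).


33817 = 8419 hex

8419


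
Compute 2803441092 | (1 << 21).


2803441092 | (1 << 21) = 2803441092 | 2097152 = 2805538244

2805538244


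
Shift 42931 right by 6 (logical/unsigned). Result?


0b1010011110110011 >> 6 = 0b1010011110 = 670

670


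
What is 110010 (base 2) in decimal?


110010 in decimal = 50

50


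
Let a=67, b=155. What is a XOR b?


67 ^ 155 = 216

216


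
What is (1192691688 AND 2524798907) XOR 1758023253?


Step 1: 1192691688 & 2524798907 = 102041512
Step 2: 102041512 ^ 1758023253 = 1859930621

1859930621


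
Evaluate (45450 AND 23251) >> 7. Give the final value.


Step 1: 45450 & 23251 = 4226
Step 2: 4226 >> 7 = 33

33


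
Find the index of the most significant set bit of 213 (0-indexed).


0b11010101. Highest set bit at position 7

7


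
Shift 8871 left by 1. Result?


0b10001010100111 << 1 = 0b100010101001110 = 17742

17742


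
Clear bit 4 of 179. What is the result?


179 & ~(1 << 4) = 163

163


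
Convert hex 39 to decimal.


39 hex = 57 decimal

57


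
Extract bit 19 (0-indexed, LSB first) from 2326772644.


0b10001010101011111011101110100100, position 19 = 1

1


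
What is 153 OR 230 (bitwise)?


0b10011001 | 0b11100110 = 0b11111111 = 255

255


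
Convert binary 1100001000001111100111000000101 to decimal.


1100001000001111100111000000101 in decimal = 1627901445

1627901445


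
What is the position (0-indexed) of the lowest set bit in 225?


0b11100001. Lowest set bit at position 0

0


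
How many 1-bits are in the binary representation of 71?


0b1000111 has 4 set bits

4


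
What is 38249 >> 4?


0b1001010101101001 >> 4 = 0b100101010110 = 2390

2390


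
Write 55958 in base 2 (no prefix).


55958 = 1101101010010110 in binary

1101101010010110


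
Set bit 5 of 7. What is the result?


7 | (1 << 5) = 7 | 32 = 39

39


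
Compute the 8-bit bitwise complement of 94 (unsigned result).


~0b1011110 = 0b10100001 = 161 (8-bit unsigned)

161


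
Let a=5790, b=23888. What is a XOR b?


5790 ^ 23888 = 19406

19406


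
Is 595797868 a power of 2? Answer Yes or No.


0b100011100000110010011101101100. Multiple bits set => No

No


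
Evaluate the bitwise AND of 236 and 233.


0b11101100 & 0b11101001 = 0b11101000 = 232

232


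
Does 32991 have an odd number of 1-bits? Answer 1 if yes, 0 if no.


0b1000000011011111 has 8 ones => parity 0

0


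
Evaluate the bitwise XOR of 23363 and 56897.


0b101101101000011 ^ 0b1101111001000001 = 0b1000010100000010 = 34050

34050


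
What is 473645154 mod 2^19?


473645154 & 524287 = 213090

213090


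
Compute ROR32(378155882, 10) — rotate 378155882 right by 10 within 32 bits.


Rotate 0b10110100010100011001101101010 right by 10 (32-bit) = 0b11011010100001011010001010001100 = 3666190988

3666190988


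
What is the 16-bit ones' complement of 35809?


35809 ^ 65535 = 29726

29726


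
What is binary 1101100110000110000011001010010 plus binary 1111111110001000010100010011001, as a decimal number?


1101100110000110000011001010010 + 1111111110001000010100010011001 = 11101100100001110010111011101011 = 3968282347

3968282347


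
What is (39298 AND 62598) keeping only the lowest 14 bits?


Step 1: 39298 & 62598 = 36994
Step 2: 36994 & 16383 = 4226

4226


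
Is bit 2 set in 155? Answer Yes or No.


0b10011011, bit 2 = 0. No

No


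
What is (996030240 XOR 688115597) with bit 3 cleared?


Step 1: 996030240 ^ 688115597 = 308148397
Step 2: 308148397 & ~(1 << 3) = 308148389

308148389


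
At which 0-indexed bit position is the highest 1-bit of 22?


0b10110. Highest set bit at position 4

4


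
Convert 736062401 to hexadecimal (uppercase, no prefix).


736062401 = 2BDF6BC1 hex

2BDF6BC1


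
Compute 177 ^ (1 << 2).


177 ^ (1 << 2) = 177 ^ 4 = 181

181


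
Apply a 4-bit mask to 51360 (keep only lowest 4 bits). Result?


51360 & 15 = 0

0


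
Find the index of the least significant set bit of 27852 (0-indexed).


0b110110011001100. Lowest set bit at position 2

2


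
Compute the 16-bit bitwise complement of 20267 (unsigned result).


~0b100111100101011 = 0b1011000011010100 = 45268 (16-bit unsigned)

45268
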